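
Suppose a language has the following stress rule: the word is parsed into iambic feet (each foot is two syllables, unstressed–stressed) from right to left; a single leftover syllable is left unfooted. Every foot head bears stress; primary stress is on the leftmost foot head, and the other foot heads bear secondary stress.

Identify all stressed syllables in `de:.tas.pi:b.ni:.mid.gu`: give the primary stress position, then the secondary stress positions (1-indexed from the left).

Parse right to left into iambic (σˈσ) feet: (de:.ˈtas) (pi:b.ˈni:) (mid.ˈgu).
Foot heads (stressed positions): 2, 4, 6.
End Rule Leftmost: primary stress on the leftmost head = syllable 2.
Secondary stress on 4, 6: de:.ˈtas.pi:b.ˌni:.mid.ˌgu.

primary 2, secondary 4, 6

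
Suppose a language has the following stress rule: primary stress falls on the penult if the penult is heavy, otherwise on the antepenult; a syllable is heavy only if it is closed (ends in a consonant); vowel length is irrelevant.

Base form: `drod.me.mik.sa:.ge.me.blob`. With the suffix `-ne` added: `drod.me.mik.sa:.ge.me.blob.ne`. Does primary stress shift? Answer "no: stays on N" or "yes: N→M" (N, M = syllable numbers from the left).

yes: 5→7

Base `drod.me.mik.sa:.ge.me.blob` (7 syllables):
  Weights: 5 ge L, 6 me L, 7 blob H.
  The penult (syllable 6, me) is light, so stress falls on the antepenult (syllable 5, ge).
  → primary stress on syllable 5.
Suffixed `drod.me.mik.sa:.ge.me.blob.ne` (8 syllables):
  Weights: 6 me L, 7 blob H, 8 ne L.
  The penult (syllable 7, blob) is heavy, so it takes stress.
  → primary stress on syllable 7.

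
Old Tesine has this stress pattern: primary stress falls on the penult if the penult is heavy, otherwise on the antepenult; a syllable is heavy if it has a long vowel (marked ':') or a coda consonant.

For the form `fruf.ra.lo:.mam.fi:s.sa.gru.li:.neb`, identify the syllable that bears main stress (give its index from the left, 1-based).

8

Weights: 7 gru L, 8 li: H, 9 neb H.
The penult (syllable 8, li:) is heavy, so it takes stress.
Primary stress: syllable 8 → fruf.ra.lo:.mam.fi:s.sa.gru.ˈli:.neb.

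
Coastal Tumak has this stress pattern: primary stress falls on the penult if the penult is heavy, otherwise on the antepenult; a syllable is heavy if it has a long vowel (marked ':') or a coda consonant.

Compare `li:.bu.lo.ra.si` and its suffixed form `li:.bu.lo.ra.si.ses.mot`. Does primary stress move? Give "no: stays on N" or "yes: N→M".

yes: 3→6

Base `li:.bu.lo.ra.si` (5 syllables):
  Weights: 3 lo L, 4 ra L, 5 si L.
  The penult (syllable 4, ra) is light, so stress falls on the antepenult (syllable 3, lo).
  → primary stress on syllable 3.
Suffixed `li:.bu.lo.ra.si.ses.mot` (7 syllables):
  Weights: 5 si L, 6 ses H, 7 mot H.
  The penult (syllable 6, ses) is heavy, so it takes stress.
  → primary stress on syllable 6.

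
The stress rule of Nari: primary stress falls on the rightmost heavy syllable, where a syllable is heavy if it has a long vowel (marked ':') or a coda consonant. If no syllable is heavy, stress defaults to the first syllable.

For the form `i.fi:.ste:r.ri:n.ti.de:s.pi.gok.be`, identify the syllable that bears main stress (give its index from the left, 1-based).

Weights: 1 i L, 2 fi: H, 3 ste:r H, 4 ri:n H, 5 ti L, 6 de:s H, 7 pi L, 8 gok H, 9 be L.
Heavy syllables in the domain: 2, 3, 4, 6, 8. The rightmost is syllable 8 (gok).
Primary stress: syllable 8 → i.fi:.ste:r.ri:n.ti.de:s.pi.ˈgok.be.

8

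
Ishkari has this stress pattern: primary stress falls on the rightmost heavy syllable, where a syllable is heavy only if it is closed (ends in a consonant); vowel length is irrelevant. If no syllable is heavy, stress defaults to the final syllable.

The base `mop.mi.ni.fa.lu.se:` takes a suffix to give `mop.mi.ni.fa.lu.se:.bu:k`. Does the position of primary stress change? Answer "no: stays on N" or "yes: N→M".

Base `mop.mi.ni.fa.lu.se:` (6 syllables):
  Weights: 1 mop H, 2 mi L, 3 ni L, 4 fa L, 5 lu L, 6 se: L.
  Heavy syllables in the domain: 1. The rightmost is syllable 1 (mop).
  → primary stress on syllable 1.
Suffixed `mop.mi.ni.fa.lu.se:.bu:k` (7 syllables):
  Weights: 1 mop H, 2 mi L, 3 ni L, 4 fa L, 5 lu L, 6 se: L, 7 bu:k H.
  Heavy syllables in the domain: 1, 7. The rightmost is syllable 7 (bu:k).
  → primary stress on syllable 7.

yes: 1→7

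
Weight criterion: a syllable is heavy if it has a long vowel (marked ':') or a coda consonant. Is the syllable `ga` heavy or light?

light

`ga`: short vowel, open (no coda). Short vowel, open → light.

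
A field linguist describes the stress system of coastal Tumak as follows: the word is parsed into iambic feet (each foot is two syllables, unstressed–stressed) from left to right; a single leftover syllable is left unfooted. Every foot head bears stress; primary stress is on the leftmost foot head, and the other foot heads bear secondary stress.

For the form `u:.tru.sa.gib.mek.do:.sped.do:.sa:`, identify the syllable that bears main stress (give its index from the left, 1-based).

2

Parse left to right into iambic (σˈσ) feet: (u:.ˈtru) (sa.ˈgib) (mek.ˈdo:) (sped.ˈdo:) sa:. Syllable 9 is left unfooted.
Foot heads (stressed positions): 2, 4, 6, 8.
End Rule Leftmost: primary stress on the leftmost head = syllable 2.
Primary stress: syllable 2 → u:.ˈtru.sa.gib.mek.do:.sped.do:.sa:.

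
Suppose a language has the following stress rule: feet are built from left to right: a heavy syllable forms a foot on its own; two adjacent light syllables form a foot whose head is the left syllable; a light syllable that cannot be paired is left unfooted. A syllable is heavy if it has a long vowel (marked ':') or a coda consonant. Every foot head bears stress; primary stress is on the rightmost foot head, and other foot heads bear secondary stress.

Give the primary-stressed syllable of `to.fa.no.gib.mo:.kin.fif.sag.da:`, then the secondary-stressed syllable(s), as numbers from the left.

primary 9, secondary 1, 4, 5, 6, 7, 8

Weights: 1 to L, 2 fa L, 3 no L, 4 gib H, 5 mo: H, 6 kin H, 7 fif H, 8 sag H, 9 da: H.
Parse left to right (heavy = foot alone; LL = one foot; stranded L unfooted): (ˈto.fa) no (ˈgib) (ˈmo:) (ˈkin) (ˈfif) (ˈsag) (ˈda:).
Foot heads: 1, 4, 5, 6, 7, 8, 9.
Primary stress on the rightmost head = syllable 9.
Secondary stress on 1, 4, 5, 6, 7, 8: ˌto.fa.no.ˌgib.ˌmo:.ˌkin.ˌfif.ˌsag.ˈda:.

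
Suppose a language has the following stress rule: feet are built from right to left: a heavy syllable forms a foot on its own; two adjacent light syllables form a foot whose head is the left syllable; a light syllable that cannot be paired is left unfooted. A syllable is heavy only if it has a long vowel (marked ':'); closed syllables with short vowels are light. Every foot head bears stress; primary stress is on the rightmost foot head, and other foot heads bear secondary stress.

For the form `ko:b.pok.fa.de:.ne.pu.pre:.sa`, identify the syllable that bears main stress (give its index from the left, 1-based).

7

Weights: 1 ko:b H, 2 pok L, 3 fa L, 4 de: H, 5 ne L, 6 pu L, 7 pre: H, 8 sa L.
Parse right to left (heavy = foot alone; LL = one foot; stranded L unfooted): (ˈko:b) (ˈpok.fa) (ˈde:) (ˈne.pu) (ˈpre:) sa.
Foot heads: 1, 2, 4, 5, 7.
Primary stress on the rightmost head = syllable 7.
Primary stress: syllable 7 → ko:b.pok.fa.de:.ne.pu.ˈpre:.sa.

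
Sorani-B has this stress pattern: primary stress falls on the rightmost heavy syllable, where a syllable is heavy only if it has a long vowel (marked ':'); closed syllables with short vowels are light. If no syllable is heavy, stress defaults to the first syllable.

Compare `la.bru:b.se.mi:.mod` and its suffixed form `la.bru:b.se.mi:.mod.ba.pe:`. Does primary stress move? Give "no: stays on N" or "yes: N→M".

yes: 4→7

Base `la.bru:b.se.mi:.mod` (5 syllables):
  Weights: 1 la L, 2 bru:b H, 3 se L, 4 mi: H, 5 mod L.
  Heavy syllables in the domain: 2, 4. The rightmost is syllable 4 (mi:).
  → primary stress on syllable 4.
Suffixed `la.bru:b.se.mi:.mod.ba.pe:` (7 syllables):
  Weights: 1 la L, 2 bru:b H, 3 se L, 4 mi: H, 5 mod L, 6 ba L, 7 pe: H.
  Heavy syllables in the domain: 2, 4, 7. The rightmost is syllable 7 (pe:).
  → primary stress on syllable 7.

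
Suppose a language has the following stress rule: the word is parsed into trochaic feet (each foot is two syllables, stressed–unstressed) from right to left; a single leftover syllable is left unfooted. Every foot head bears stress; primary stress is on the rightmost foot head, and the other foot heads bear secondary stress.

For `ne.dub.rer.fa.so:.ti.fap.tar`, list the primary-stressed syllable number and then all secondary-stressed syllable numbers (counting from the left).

Parse right to left into trochaic (ˈσσ) feet: (ˈne.dub) (ˈrer.fa) (ˈso:.ti) (ˈfap.tar).
Foot heads (stressed positions): 1, 3, 5, 7.
End Rule Rightmost: primary stress on the rightmost head = syllable 7.
Secondary stress on 1, 3, 5: ˌne.dub.ˌrer.fa.ˌso:.ti.ˈfap.tar.

primary 7, secondary 1, 3, 5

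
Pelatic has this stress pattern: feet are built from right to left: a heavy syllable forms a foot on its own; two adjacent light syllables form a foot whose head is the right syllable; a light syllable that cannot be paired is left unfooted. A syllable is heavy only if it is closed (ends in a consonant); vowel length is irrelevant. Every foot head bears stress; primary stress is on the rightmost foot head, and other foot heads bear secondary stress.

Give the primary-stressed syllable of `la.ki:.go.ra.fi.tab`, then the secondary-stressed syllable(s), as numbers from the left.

Weights: 1 la L, 2 ki: L, 3 go L, 4 ra L, 5 fi L, 6 tab H.
Parse right to left (heavy = foot alone; LL = one foot; stranded L unfooted): la (ki:.ˈgo) (ra.ˈfi) (ˈtab).
Foot heads: 3, 5, 6.
Primary stress on the rightmost head = syllable 6.
Secondary stress on 3, 5: la.ki:.ˌgo.ra.ˌfi.ˈtab.

primary 6, secondary 3, 5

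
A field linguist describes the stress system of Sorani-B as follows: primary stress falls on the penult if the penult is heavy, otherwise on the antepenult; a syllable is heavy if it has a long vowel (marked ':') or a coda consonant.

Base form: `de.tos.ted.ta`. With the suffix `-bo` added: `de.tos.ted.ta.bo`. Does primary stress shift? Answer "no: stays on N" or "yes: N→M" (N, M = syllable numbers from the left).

no: stays on 3

Base `de.tos.ted.ta` (4 syllables):
  Weights: 2 tos H, 3 ted H, 4 ta L.
  The penult (syllable 3, ted) is heavy, so it takes stress.
  → primary stress on syllable 3.
Suffixed `de.tos.ted.ta.bo` (5 syllables):
  Weights: 3 ted H, 4 ta L, 5 bo L.
  The penult (syllable 4, ta) is light, so stress falls on the antepenult (syllable 3, ted).
  → primary stress on syllable 3.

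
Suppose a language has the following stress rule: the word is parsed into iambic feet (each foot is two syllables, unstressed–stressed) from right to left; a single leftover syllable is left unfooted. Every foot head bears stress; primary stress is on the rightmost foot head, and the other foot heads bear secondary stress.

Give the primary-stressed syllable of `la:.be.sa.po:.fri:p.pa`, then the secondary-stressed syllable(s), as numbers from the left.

primary 6, secondary 2, 4

Parse right to left into iambic (σˈσ) feet: (la:.ˈbe) (sa.ˈpo:) (fri:p.ˈpa).
Foot heads (stressed positions): 2, 4, 6.
End Rule Rightmost: primary stress on the rightmost head = syllable 6.
Secondary stress on 2, 4: la:.ˌbe.sa.ˌpo:.fri:p.ˈpa.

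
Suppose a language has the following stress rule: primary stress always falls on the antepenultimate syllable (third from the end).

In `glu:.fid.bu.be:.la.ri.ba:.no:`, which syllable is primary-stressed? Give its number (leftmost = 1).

The word has 8 syllables; the antepenultimate syllable (third from the end) is syllable 6 (ri).
Primary stress: syllable 6 → glu:.fid.bu.be:.la.ˈri.ba:.no:.

6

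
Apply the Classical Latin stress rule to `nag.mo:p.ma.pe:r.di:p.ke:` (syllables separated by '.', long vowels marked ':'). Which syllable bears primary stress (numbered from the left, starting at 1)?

5

Classical Latin: stress the penult if heavy (long vowel or closed), else the antepenult.
Weights: 4 pe:r H, 5 di:p H, 6 ke: H.
The penult (syllable 5, di:p) is heavy, so it takes stress.
Stress on syllable 5: nag.mo:p.ma.pe:r.ˈdi:p.ke:.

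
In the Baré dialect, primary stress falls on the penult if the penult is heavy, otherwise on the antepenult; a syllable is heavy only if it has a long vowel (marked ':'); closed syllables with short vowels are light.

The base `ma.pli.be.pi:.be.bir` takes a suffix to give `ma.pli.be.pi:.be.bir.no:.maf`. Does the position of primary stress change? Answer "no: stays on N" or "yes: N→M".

Base `ma.pli.be.pi:.be.bir` (6 syllables):
  Weights: 4 pi: H, 5 be L, 6 bir L.
  The penult (syllable 5, be) is light, so stress falls on the antepenult (syllable 4, pi:).
  → primary stress on syllable 4.
Suffixed `ma.pli.be.pi:.be.bir.no:.maf` (8 syllables):
  Weights: 6 bir L, 7 no: H, 8 maf L.
  The penult (syllable 7, no:) is heavy, so it takes stress.
  → primary stress on syllable 7.

yes: 4→7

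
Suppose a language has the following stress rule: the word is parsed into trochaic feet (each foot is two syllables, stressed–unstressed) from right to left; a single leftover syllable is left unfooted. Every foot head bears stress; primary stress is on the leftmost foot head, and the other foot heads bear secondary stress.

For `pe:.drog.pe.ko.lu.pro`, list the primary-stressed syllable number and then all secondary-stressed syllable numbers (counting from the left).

primary 1, secondary 3, 5

Parse right to left into trochaic (ˈσσ) feet: (ˈpe:.drog) (ˈpe.ko) (ˈlu.pro).
Foot heads (stressed positions): 1, 3, 5.
End Rule Leftmost: primary stress on the leftmost head = syllable 1.
Secondary stress on 3, 5: ˈpe:.drog.ˌpe.ko.ˌlu.pro.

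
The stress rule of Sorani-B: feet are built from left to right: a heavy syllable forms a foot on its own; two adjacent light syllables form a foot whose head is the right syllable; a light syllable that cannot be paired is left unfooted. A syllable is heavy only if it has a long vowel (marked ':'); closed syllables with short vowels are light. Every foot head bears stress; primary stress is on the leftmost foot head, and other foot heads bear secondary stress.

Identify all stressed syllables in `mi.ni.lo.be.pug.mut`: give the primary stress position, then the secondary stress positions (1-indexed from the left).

primary 2, secondary 4, 6

Weights: 1 mi L, 2 ni L, 3 lo L, 4 be L, 5 pug L, 6 mut L.
Parse left to right (heavy = foot alone; LL = one foot; stranded L unfooted): (mi.ˈni) (lo.ˈbe) (pug.ˈmut).
Foot heads: 2, 4, 6.
Primary stress on the leftmost head = syllable 2.
Secondary stress on 4, 6: mi.ˈni.lo.ˌbe.pug.ˌmut.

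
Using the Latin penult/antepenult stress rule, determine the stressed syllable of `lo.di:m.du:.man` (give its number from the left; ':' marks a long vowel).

3

Classical Latin: stress the penult if heavy (long vowel or closed), else the antepenult.
Weights: 2 di:m H, 3 du: H, 4 man H.
The penult (syllable 3, du:) is heavy, so it takes stress.
Stress on syllable 3: lo.di:m.ˈdu:.man.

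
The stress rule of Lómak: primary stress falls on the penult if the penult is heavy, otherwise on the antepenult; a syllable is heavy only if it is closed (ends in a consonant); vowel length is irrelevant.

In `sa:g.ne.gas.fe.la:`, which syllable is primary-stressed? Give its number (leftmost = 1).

3

Weights: 3 gas H, 4 fe L, 5 la: L.
The penult (syllable 4, fe) is light, so stress falls on the antepenult (syllable 3, gas).
Primary stress: syllable 3 → sa:g.ne.ˈgas.fe.la:.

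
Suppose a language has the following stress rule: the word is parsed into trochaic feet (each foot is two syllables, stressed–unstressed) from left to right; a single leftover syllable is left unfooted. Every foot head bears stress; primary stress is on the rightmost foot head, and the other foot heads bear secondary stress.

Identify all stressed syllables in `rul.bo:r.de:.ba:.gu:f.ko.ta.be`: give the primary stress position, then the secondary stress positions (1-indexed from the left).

Parse left to right into trochaic (ˈσσ) feet: (ˈrul.bo:r) (ˈde:.ba:) (ˈgu:f.ko) (ˈta.be).
Foot heads (stressed positions): 1, 3, 5, 7.
End Rule Rightmost: primary stress on the rightmost head = syllable 7.
Secondary stress on 1, 3, 5: ˌrul.bo:r.ˌde:.ba:.ˌgu:f.ko.ˈta.be.

primary 7, secondary 1, 3, 5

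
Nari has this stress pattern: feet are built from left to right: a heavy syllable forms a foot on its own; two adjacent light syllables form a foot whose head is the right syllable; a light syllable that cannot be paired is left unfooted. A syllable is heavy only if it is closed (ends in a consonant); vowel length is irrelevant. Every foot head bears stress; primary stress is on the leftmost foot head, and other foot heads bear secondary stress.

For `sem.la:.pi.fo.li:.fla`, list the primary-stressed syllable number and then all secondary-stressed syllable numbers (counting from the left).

primary 1, secondary 3, 5

Weights: 1 sem H, 2 la: L, 3 pi L, 4 fo L, 5 li: L, 6 fla L.
Parse left to right (heavy = foot alone; LL = one foot; stranded L unfooted): (ˈsem) (la:.ˈpi) (fo.ˈli:) fla.
Foot heads: 1, 3, 5.
Primary stress on the leftmost head = syllable 1.
Secondary stress on 3, 5: ˈsem.la:.ˌpi.fo.ˌli:.fla.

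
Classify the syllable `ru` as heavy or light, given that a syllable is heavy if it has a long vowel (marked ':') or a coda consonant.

light

`ru`: short vowel, open (no coda). Short vowel, open → light.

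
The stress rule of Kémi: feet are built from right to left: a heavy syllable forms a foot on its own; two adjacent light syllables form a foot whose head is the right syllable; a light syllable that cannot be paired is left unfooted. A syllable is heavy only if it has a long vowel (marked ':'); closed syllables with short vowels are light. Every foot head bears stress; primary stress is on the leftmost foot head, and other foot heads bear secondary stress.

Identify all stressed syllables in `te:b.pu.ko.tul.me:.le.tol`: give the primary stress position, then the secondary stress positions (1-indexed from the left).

Weights: 1 te:b H, 2 pu L, 3 ko L, 4 tul L, 5 me: H, 6 le L, 7 tol L.
Parse right to left (heavy = foot alone; LL = one foot; stranded L unfooted): (ˈte:b) pu (ko.ˈtul) (ˈme:) (le.ˈtol).
Foot heads: 1, 4, 5, 7.
Primary stress on the leftmost head = syllable 1.
Secondary stress on 4, 5, 7: ˈte:b.pu.ko.ˌtul.ˌme:.le.ˌtol.

primary 1, secondary 4, 5, 7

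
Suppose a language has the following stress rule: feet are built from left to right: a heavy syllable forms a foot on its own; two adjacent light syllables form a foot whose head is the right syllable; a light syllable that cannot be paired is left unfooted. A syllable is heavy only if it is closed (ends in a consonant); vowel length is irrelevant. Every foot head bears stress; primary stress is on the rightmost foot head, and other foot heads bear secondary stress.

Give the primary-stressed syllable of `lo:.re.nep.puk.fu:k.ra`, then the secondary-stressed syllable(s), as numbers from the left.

primary 5, secondary 2, 3, 4

Weights: 1 lo: L, 2 re L, 3 nep H, 4 puk H, 5 fu:k H, 6 ra L.
Parse left to right (heavy = foot alone; LL = one foot; stranded L unfooted): (lo:.ˈre) (ˈnep) (ˈpuk) (ˈfu:k) ra.
Foot heads: 2, 3, 4, 5.
Primary stress on the rightmost head = syllable 5.
Secondary stress on 2, 3, 4: lo:.ˌre.ˌnep.ˌpuk.ˈfu:k.ra.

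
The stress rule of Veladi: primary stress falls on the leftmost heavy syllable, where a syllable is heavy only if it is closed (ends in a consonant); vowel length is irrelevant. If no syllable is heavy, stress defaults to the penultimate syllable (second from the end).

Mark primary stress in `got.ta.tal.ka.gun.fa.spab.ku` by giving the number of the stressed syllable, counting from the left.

1

Weights: 1 got H, 2 ta L, 3 tal H, 4 ka L, 5 gun H, 6 fa L, 7 spab H, 8 ku L.
Heavy syllables in the domain: 1, 3, 5, 7. The leftmost is syllable 1 (got).
Primary stress: syllable 1 → ˈgot.ta.tal.ka.gun.fa.spab.ku.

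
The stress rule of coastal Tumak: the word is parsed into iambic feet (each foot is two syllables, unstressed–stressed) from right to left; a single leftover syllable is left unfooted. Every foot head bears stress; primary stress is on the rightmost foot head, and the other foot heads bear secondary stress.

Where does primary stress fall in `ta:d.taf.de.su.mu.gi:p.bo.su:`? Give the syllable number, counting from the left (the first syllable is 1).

8

Parse right to left into iambic (σˈσ) feet: (ta:d.ˈtaf) (de.ˈsu) (mu.ˈgi:p) (bo.ˈsu:).
Foot heads (stressed positions): 2, 4, 6, 8.
End Rule Rightmost: primary stress on the rightmost head = syllable 8.
Primary stress: syllable 8 → ta:d.taf.de.su.mu.gi:p.bo.ˈsu:.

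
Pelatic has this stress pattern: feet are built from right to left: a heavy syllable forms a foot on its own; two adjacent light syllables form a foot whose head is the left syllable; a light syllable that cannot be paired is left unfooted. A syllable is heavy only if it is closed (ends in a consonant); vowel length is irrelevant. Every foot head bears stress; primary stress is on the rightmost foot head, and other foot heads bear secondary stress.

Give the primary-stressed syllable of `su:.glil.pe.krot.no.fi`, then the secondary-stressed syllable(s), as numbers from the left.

Weights: 1 su: L, 2 glil H, 3 pe L, 4 krot H, 5 no L, 6 fi L.
Parse right to left (heavy = foot alone; LL = one foot; stranded L unfooted): su: (ˈglil) pe (ˈkrot) (ˈno.fi).
Foot heads: 2, 4, 5.
Primary stress on the rightmost head = syllable 5.
Secondary stress on 2, 4: su:.ˌglil.pe.ˌkrot.ˈno.fi.

primary 5, secondary 2, 4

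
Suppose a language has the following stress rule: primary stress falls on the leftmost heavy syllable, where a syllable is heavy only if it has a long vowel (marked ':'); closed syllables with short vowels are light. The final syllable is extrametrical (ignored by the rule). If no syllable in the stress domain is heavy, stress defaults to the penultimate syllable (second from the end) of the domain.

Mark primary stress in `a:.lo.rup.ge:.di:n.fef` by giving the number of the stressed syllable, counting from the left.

1

The final syllable (6, fef) is extrametrical; the stress domain is syllables 1–5.
Weights: 1 a: H, 2 lo L, 3 rup L, 4 ge: H, 5 di:n H.
Heavy syllables in the domain: 1, 4, 5. The leftmost is syllable 1 (a:).
Primary stress: syllable 1 → ˈa:.lo.rup.ge:.di:n.fef.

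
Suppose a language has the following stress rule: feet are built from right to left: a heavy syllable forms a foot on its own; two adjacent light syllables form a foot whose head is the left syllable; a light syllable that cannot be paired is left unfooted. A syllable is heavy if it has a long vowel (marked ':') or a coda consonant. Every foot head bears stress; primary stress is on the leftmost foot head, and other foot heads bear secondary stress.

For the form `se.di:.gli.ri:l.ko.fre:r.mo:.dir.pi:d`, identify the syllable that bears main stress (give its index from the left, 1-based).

Weights: 1 se L, 2 di: H, 3 gli L, 4 ri:l H, 5 ko L, 6 fre:r H, 7 mo: H, 8 dir H, 9 pi:d H.
Parse right to left (heavy = foot alone; LL = one foot; stranded L unfooted): se (ˈdi:) gli (ˈri:l) ko (ˈfre:r) (ˈmo:) (ˈdir) (ˈpi:d).
Foot heads: 2, 4, 6, 7, 8, 9.
Primary stress on the leftmost head = syllable 2.
Primary stress: syllable 2 → se.ˈdi:.gli.ri:l.ko.fre:r.mo:.dir.pi:d.

2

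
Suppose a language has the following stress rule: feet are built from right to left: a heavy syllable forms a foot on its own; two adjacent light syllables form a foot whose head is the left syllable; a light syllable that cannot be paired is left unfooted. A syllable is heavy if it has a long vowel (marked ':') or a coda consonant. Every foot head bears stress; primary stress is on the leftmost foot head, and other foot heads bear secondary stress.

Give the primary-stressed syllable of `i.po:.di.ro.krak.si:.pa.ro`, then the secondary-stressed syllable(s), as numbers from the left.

Weights: 1 i L, 2 po: H, 3 di L, 4 ro L, 5 krak H, 6 si: H, 7 pa L, 8 ro L.
Parse right to left (heavy = foot alone; LL = one foot; stranded L unfooted): i (ˈpo:) (ˈdi.ro) (ˈkrak) (ˈsi:) (ˈpa.ro).
Foot heads: 2, 3, 5, 6, 7.
Primary stress on the leftmost head = syllable 2.
Secondary stress on 3, 5, 6, 7: i.ˈpo:.ˌdi.ro.ˌkrak.ˌsi:.ˌpa.ro.

primary 2, secondary 3, 5, 6, 7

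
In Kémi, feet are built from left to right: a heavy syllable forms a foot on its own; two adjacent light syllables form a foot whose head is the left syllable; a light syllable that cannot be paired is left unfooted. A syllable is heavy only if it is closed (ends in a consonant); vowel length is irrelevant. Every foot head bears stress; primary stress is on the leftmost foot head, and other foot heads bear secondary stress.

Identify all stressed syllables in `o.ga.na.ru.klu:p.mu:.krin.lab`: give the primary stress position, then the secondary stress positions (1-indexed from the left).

primary 1, secondary 3, 5, 7, 8

Weights: 1 o L, 2 ga L, 3 na L, 4 ru L, 5 klu:p H, 6 mu: L, 7 krin H, 8 lab H.
Parse left to right (heavy = foot alone; LL = one foot; stranded L unfooted): (ˈo.ga) (ˈna.ru) (ˈklu:p) mu: (ˈkrin) (ˈlab).
Foot heads: 1, 3, 5, 7, 8.
Primary stress on the leftmost head = syllable 1.
Secondary stress on 3, 5, 7, 8: ˈo.ga.ˌna.ru.ˌklu:p.mu:.ˌkrin.ˌlab.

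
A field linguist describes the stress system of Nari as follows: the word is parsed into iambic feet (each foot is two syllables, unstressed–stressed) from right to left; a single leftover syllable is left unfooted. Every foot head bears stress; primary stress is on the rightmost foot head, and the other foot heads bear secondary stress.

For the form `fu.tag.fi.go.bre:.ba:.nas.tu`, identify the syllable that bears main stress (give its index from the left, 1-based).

8

Parse right to left into iambic (σˈσ) feet: (fu.ˈtag) (fi.ˈgo) (bre:.ˈba:) (nas.ˈtu).
Foot heads (stressed positions): 2, 4, 6, 8.
End Rule Rightmost: primary stress on the rightmost head = syllable 8.
Primary stress: syllable 8 → fu.tag.fi.go.bre:.ba:.nas.ˈtu.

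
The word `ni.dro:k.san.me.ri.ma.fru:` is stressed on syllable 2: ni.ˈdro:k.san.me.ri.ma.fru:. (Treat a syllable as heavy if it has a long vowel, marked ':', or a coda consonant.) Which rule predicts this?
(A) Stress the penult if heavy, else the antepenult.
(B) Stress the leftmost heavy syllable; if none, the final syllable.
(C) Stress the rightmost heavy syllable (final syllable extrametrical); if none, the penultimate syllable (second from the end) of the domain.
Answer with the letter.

Rule A → syllable 5 (observed: 2).
Rule B → syllable 2 ✓.
Rule C → syllable 3 (observed: 2).

B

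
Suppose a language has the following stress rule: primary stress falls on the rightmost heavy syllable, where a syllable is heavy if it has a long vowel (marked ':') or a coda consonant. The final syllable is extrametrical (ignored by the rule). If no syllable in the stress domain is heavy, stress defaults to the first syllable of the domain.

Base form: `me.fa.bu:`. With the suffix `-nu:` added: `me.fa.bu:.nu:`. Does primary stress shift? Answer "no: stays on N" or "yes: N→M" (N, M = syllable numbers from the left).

yes: 1→3

Base `me.fa.bu:` (3 syllables):
  The final syllable (3, bu:) is extrametrical; the stress domain is syllables 1–2.
  Weights: 1 me L, 2 fa L.
  No heavy syllable in the domain; default to the first syllable of the domain = syllable 1.
  → primary stress on syllable 1.
Suffixed `me.fa.bu:.nu:` (4 syllables):
  The final syllable (4, nu:) is extrametrical; the stress domain is syllables 1–3.
  Weights: 1 me L, 2 fa L, 3 bu: H.
  Heavy syllables in the domain: 3. The rightmost is syllable 3 (bu:).
  → primary stress on syllable 3.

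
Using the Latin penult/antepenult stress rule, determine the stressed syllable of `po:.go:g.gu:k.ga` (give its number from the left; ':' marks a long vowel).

Classical Latin: stress the penult if heavy (long vowel or closed), else the antepenult.
Weights: 2 go:g H, 3 gu:k H, 4 ga L.
The penult (syllable 3, gu:k) is heavy, so it takes stress.
Stress on syllable 3: po:.go:g.ˈgu:k.ga.

3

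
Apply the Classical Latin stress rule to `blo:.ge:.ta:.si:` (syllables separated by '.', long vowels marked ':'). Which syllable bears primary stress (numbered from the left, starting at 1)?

3

Classical Latin: stress the penult if heavy (long vowel or closed), else the antepenult.
Weights: 2 ge: H, 3 ta: H, 4 si: H.
The penult (syllable 3, ta:) is heavy, so it takes stress.
Stress on syllable 3: blo:.ge:.ˈta:.si:.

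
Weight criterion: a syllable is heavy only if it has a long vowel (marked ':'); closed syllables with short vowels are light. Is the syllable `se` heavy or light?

light

`se`: short vowel, open (no coda). Short vowel → light.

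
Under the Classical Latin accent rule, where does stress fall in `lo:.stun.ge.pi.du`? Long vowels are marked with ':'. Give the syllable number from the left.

Classical Latin: stress the penult if heavy (long vowel or closed), else the antepenult.
Weights: 3 ge L, 4 pi L, 5 du L.
The penult (syllable 4, pi) is light, so stress falls on the antepenult (syllable 3, ge).
Stress on syllable 3: lo:.stun.ˈge.pi.du.

3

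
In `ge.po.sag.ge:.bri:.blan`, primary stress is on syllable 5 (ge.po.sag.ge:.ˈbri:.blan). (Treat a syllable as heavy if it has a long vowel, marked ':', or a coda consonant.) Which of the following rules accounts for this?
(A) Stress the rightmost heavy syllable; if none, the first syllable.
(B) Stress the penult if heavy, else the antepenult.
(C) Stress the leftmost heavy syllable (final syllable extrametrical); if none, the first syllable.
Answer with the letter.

B

Rule A → syllable 6 (observed: 5).
Rule B → syllable 5 ✓.
Rule C → syllable 3 (observed: 5).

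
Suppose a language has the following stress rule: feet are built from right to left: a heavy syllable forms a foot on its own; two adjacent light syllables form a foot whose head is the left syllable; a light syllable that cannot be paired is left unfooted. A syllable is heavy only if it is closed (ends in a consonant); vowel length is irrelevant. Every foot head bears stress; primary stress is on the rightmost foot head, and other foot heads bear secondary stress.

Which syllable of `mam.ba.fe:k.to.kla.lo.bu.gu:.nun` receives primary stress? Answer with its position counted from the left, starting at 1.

9

Weights: 1 mam H, 2 ba L, 3 fe:k H, 4 to L, 5 kla L, 6 lo L, 7 bu L, 8 gu: L, 9 nun H.
Parse right to left (heavy = foot alone; LL = one foot; stranded L unfooted): (ˈmam) ba (ˈfe:k) to (ˈkla.lo) (ˈbu.gu:) (ˈnun).
Foot heads: 1, 3, 5, 7, 9.
Primary stress on the rightmost head = syllable 9.
Primary stress: syllable 9 → mam.ba.fe:k.to.kla.lo.bu.gu:.ˈnun.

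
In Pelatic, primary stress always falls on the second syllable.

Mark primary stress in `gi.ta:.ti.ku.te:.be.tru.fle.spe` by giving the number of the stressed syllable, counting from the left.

2

The word has 9 syllables; the second syllable is syllable 2 (ta:).
Primary stress: syllable 2 → gi.ˈta:.ti.ku.te:.be.tru.fle.spe.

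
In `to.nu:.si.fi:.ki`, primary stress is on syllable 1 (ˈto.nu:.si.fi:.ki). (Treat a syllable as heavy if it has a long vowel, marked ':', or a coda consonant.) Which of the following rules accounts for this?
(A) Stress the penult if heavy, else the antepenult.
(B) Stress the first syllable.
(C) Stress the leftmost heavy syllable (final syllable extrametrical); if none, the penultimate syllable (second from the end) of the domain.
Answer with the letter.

Rule A → syllable 4 (observed: 1).
Rule B → syllable 1 ✓.
Rule C → syllable 2 (observed: 1).

B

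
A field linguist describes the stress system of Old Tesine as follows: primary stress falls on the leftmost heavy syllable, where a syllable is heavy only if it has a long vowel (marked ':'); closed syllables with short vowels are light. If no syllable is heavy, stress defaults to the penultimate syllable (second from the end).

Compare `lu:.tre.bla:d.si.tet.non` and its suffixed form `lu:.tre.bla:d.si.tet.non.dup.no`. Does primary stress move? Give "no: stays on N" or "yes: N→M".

no: stays on 1

Base `lu:.tre.bla:d.si.tet.non` (6 syllables):
  Weights: 1 lu: H, 2 tre L, 3 bla:d H, 4 si L, 5 tet L, 6 non L.
  Heavy syllables in the domain: 1, 3. The leftmost is syllable 1 (lu:).
  → primary stress on syllable 1.
Suffixed `lu:.tre.bla:d.si.tet.non.dup.no` (8 syllables):
  Weights: 1 lu: H, 2 tre L, 3 bla:d H, 4 si L, 5 tet L, 6 non L, 7 dup L, 8 no L.
  Heavy syllables in the domain: 1, 3. The leftmost is syllable 1 (lu:).
  → primary stress on syllable 1.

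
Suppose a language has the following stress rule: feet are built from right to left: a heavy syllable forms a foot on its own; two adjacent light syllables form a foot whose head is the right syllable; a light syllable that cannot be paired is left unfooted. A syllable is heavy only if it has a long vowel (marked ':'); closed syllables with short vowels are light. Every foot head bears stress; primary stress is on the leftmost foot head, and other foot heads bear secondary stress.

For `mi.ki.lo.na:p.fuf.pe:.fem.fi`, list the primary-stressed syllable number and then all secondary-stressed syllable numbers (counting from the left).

Weights: 1 mi L, 2 ki L, 3 lo L, 4 na:p H, 5 fuf L, 6 pe: H, 7 fem L, 8 fi L.
Parse right to left (heavy = foot alone; LL = one foot; stranded L unfooted): mi (ki.ˈlo) (ˈna:p) fuf (ˈpe:) (fem.ˈfi).
Foot heads: 3, 4, 6, 8.
Primary stress on the leftmost head = syllable 3.
Secondary stress on 4, 6, 8: mi.ki.ˈlo.ˌna:p.fuf.ˌpe:.fem.ˌfi.

primary 3, secondary 4, 6, 8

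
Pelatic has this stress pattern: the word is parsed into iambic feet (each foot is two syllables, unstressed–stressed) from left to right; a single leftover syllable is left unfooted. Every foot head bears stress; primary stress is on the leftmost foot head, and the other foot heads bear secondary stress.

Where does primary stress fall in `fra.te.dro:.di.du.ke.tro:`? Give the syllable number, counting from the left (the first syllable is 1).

Parse left to right into iambic (σˈσ) feet: (fra.ˈte) (dro:.ˈdi) (du.ˈke) tro:. Syllable 7 is left unfooted.
Foot heads (stressed positions): 2, 4, 6.
End Rule Leftmost: primary stress on the leftmost head = syllable 2.
Primary stress: syllable 2 → fra.ˈte.dro:.di.du.ke.tro:.

2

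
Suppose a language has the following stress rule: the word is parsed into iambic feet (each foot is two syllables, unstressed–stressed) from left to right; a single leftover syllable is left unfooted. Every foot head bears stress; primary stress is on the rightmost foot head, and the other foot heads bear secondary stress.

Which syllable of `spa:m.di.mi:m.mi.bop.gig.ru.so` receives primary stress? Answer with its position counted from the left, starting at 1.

Parse left to right into iambic (σˈσ) feet: (spa:m.ˈdi) (mi:m.ˈmi) (bop.ˈgig) (ru.ˈso).
Foot heads (stressed positions): 2, 4, 6, 8.
End Rule Rightmost: primary stress on the rightmost head = syllable 8.
Primary stress: syllable 8 → spa:m.di.mi:m.mi.bop.gig.ru.ˈso.

8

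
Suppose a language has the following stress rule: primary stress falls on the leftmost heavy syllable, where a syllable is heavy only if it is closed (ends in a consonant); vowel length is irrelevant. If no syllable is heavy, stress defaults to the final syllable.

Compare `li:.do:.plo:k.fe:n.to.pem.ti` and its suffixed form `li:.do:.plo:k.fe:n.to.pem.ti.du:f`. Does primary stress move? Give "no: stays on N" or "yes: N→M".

no: stays on 3

Base `li:.do:.plo:k.fe:n.to.pem.ti` (7 syllables):
  Weights: 1 li: L, 2 do: L, 3 plo:k H, 4 fe:n H, 5 to L, 6 pem H, 7 ti L.
  Heavy syllables in the domain: 3, 4, 6. The leftmost is syllable 3 (plo:k).
  → primary stress on syllable 3.
Suffixed `li:.do:.plo:k.fe:n.to.pem.ti.du:f` (8 syllables):
  Weights: 1 li: L, 2 do: L, 3 plo:k H, 4 fe:n H, 5 to L, 6 pem H, 7 ti L, 8 du:f H.
  Heavy syllables in the domain: 3, 4, 6, 8. The leftmost is syllable 3 (plo:k).
  → primary stress on syllable 3.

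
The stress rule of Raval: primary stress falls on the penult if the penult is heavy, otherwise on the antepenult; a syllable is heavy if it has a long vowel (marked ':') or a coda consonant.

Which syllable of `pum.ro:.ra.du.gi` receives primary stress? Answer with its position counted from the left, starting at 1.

Weights: 3 ra L, 4 du L, 5 gi L.
The penult (syllable 4, du) is light, so stress falls on the antepenult (syllable 3, ra).
Primary stress: syllable 3 → pum.ro:.ˈra.du.gi.

3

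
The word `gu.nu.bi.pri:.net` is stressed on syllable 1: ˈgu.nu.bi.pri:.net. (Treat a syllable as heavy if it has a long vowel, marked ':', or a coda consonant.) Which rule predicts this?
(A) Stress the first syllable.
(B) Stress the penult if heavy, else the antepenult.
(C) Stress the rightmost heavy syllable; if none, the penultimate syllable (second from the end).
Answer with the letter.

A

Rule A → syllable 1 ✓.
Rule B → syllable 4 (observed: 1).
Rule C → syllable 5 (observed: 1).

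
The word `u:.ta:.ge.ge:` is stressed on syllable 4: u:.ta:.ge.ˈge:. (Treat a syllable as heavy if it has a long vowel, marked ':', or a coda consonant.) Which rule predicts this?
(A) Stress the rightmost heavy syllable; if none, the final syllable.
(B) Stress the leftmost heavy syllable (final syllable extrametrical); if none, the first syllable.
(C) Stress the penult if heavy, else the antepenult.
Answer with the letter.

A

Rule A → syllable 4 ✓.
Rule B → syllable 1 (observed: 4).
Rule C → syllable 2 (observed: 4).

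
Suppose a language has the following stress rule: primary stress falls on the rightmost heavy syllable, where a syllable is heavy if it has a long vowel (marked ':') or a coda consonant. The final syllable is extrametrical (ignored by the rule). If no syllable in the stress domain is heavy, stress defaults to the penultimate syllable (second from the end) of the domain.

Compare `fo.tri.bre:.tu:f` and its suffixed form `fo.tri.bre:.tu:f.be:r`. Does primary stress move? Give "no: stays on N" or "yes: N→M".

Base `fo.tri.bre:.tu:f` (4 syllables):
  The final syllable (4, tu:f) is extrametrical; the stress domain is syllables 1–3.
  Weights: 1 fo L, 2 tri L, 3 bre: H.
  Heavy syllables in the domain: 3. The rightmost is syllable 3 (bre:).
  → primary stress on syllable 3.
Suffixed `fo.tri.bre:.tu:f.be:r` (5 syllables):
  The final syllable (5, be:r) is extrametrical; the stress domain is syllables 1–4.
  Weights: 1 fo L, 2 tri L, 3 bre: H, 4 tu:f H.
  Heavy syllables in the domain: 3, 4. The rightmost is syllable 4 (tu:f).
  → primary stress on syllable 4.

yes: 3→4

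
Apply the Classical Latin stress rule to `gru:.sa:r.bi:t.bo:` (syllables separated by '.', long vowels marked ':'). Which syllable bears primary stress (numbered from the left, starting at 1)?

Classical Latin: stress the penult if heavy (long vowel or closed), else the antepenult.
Weights: 2 sa:r H, 3 bi:t H, 4 bo: H.
The penult (syllable 3, bi:t) is heavy, so it takes stress.
Stress on syllable 3: gru:.sa:r.ˈbi:t.bo:.

3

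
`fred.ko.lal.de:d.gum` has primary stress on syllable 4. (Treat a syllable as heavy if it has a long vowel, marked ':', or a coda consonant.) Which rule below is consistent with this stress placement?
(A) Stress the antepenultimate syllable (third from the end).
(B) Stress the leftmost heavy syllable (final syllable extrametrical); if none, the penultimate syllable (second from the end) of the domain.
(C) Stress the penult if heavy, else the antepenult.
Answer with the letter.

Rule A → syllable 3 (observed: 4).
Rule B → syllable 1 (observed: 4).
Rule C → syllable 4 ✓.

C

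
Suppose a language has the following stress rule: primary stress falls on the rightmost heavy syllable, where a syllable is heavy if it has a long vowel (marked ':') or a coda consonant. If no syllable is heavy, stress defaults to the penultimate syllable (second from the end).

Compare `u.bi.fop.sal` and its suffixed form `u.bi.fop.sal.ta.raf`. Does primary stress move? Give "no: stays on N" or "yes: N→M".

Base `u.bi.fop.sal` (4 syllables):
  Weights: 1 u L, 2 bi L, 3 fop H, 4 sal H.
  Heavy syllables in the domain: 3, 4. The rightmost is syllable 4 (sal).
  → primary stress on syllable 4.
Suffixed `u.bi.fop.sal.ta.raf` (6 syllables):
  Weights: 1 u L, 2 bi L, 3 fop H, 4 sal H, 5 ta L, 6 raf H.
  Heavy syllables in the domain: 3, 4, 6. The rightmost is syllable 6 (raf).
  → primary stress on syllable 6.

yes: 4→6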